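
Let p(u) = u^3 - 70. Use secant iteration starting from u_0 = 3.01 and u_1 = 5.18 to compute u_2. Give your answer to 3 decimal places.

p(3.01) = -42.72910, p(5.18) = 68.99183
u_2 = 5.18000 − 68.99183·(5.18000 − 3.01000) / (68.99183 − (-42.72910)) = 5.18000 − (149.71228)/(111.72093) = 3.83994

3.840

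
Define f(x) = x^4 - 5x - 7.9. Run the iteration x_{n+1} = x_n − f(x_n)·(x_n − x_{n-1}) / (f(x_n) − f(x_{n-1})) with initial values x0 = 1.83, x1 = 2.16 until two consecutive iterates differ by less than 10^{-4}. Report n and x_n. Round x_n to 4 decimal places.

f(1.83) = -5.834869, f(2.16) = 3.067823
x2 = 2.160000 − 3.067823·(0.330000)/(8.902692) = 2.046284;  |Δ| = 0.113716
f(2.046284) = -0.598132
x3 = 2.046284 − (-0.598132)·(-0.113716)/(-3.665955) = 2.064837;  |Δ| = 0.018554
f(2.064837) = -0.046298
x4 = 2.064837 − (-0.046298)·(0.018554)/(0.551834) = 2.066394;  |Δ| = 0.001557
f(2.066394) = 0.000796
x5 = 2.066394 − 0.000796·(0.001557)/(0.047094) = 2.066368;  |Δ| = 0.000026
|x5 − x4| = 0.000026 < 10^{-4}

n = 5, x_n = 2.0664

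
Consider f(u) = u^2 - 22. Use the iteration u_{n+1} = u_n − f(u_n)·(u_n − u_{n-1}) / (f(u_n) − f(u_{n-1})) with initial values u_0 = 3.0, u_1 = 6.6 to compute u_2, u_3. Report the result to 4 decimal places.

4.3542, 4.6318

f(3.0) = -13.000000, f(6.6) = 21.560000
u_2 = 6.600000 − 21.560000·(6.600000 − 3.000000) / (21.560000 − (-13.000000)) = 6.600000 − (77.616000)/(34.560000) = 4.354167
f(4.354167) = -3.041233
u_3 = 4.354167 − (-3.041233)·(4.354167 − 6.600000) / (-3.041233 − 21.560000) = 4.354167 − (6.830102)/(-24.601233) = 4.631799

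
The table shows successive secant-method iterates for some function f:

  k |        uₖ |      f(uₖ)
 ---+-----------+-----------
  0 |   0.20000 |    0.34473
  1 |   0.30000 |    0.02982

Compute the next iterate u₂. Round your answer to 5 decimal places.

0.30947

u₂ = 0.30000 − 0.02982·(0.30000 − 0.20000) / (0.02982 − 0.34473)
   = 0.30000 − (0.0029820)/(-0.3149100) = 0.3094694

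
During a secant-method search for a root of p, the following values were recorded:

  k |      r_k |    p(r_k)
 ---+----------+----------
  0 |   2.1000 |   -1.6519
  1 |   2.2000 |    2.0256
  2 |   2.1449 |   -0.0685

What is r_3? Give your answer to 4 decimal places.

2.1467

r_3 = 2.1449 − (-0.0685)·(2.1449 − 2.2000) / (-0.0685 − 2.0256)
   = 2.1449 − (0.003774)/(-2.094100) = 2.146702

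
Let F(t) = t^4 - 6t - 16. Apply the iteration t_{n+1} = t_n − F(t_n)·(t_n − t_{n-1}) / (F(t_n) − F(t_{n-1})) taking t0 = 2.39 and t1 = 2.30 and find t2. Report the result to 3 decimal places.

F(2.39) = 2.28809, F(2.30) = -1.81590
t2 = 2.30000 − (-1.81590)·(2.30000 − 2.39000) / (-1.81590 − 2.28809) = 2.30000 − (0.16343)/(-4.10399) = 2.33982

2.340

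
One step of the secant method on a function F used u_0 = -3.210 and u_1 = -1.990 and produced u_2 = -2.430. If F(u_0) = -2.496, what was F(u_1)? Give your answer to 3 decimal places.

1.408

The secant line through (-3.210, -2.496) and (-1.990, F(u_1)) crosses zero at u_2 = -2.430.
So (-3.210, -2.496), (-1.990, F(u_1)), (-2.430, 0) are collinear:
F(u_1) = -2.496 · (-1.990 − (-2.430)) / (-3.210 − (-2.430)) = -2.496 · (0.44000)/(-0.78000) = 1.40800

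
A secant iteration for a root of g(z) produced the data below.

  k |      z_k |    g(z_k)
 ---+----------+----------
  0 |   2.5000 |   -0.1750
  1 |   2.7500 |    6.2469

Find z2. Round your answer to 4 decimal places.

z2 = 2.7500 − 6.2469·(2.7500 − 2.5000) / (6.2469 − (-0.1750))
   = 2.7500 − (1.561725)/(6.421900) = 2.506813

2.5068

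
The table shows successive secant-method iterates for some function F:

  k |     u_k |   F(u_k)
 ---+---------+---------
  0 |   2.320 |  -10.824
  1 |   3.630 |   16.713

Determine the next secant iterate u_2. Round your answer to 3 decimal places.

2.835

u_2 = 3.630 − 16.713·(3.630 − 2.320) / (16.713 − (-10.824))
   = 3.630 − (21.89403)/(27.53700) = 2.83492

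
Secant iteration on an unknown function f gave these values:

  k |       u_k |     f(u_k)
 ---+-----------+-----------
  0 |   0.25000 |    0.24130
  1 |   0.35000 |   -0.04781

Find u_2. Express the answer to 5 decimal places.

u_2 = 0.35000 − (-0.04781)·(0.35000 − 0.25000) / (-0.04781 − 0.24130)
   = 0.35000 − (-0.0047810)/(-0.2891100) = 0.3334630

0.33346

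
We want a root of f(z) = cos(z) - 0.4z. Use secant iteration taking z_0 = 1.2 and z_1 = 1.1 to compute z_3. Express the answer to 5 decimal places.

1.11051

f(1.2) = -0.1176422, f(1.1) = 0.0135961
z_2 = 1.1000000 − 0.0135961·(1.1000000 − 1.2000000) / (0.0135961 − (-0.1176422)) = 1.1000000 − (-0.0013596)/(0.1312384) = 1.1103599
f(1.1103599) = 0.0001952
z_3 = 1.1103599 − 0.0001952·(1.1103599 − 1.1000000) / (0.0001952 − 0.0135961) = 1.1103599 − (0.0000020)/(-0.0134009) = 1.1105108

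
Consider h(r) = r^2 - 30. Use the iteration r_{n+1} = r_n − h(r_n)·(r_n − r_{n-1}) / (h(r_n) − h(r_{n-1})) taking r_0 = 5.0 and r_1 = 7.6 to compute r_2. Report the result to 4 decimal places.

h(5.0) = -5.000000, h(7.6) = 27.760000
r_2 = 7.600000 − 27.760000·(7.600000 − 5.000000) / (27.760000 − (-5.000000)) = 7.600000 − (72.176000)/(32.760000) = 5.396825

5.3968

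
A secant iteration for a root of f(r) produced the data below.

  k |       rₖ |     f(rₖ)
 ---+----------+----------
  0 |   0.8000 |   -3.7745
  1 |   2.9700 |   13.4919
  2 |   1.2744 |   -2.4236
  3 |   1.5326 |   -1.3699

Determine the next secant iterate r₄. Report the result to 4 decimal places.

r₄ = 1.5326 − (-1.3699)·(1.5326 − 1.2744) / (-1.3699 − (-2.4236))
   = 1.5326 − (-0.353708)/(1.053700) = 1.868282

1.8683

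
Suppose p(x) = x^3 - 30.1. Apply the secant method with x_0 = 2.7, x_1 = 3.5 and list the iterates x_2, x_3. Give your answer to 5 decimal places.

p(2.7) = -10.4170000, p(3.5) = 12.7750000
x_2 = 3.5000000 − 12.7750000·(3.5000000 − 2.7000000) / (12.7750000 − (-10.4170000)) = 3.5000000 − (10.2200000)/(23.1920000) = 3.0593308
p(3.0593308) = -1.4661781
x_3 = 3.0593308 − (-1.4661781)·(3.0593308 − 3.5000000) / (-1.4661781 − 12.7750000) = 3.0593308 − (0.6460995)/(-14.2411781) = 3.1046992

3.05933, 3.10470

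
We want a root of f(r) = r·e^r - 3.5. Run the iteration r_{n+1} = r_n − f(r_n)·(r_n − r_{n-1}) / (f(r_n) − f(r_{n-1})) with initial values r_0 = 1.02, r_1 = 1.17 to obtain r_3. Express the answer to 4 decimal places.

1.1302

f(1.02) = -0.671341, f(1.17) = 0.269731
r_2 = 1.170000 − 0.269731·(1.170000 − 1.020000) / (0.269731 − (-0.671341)) = 1.170000 − (0.040460)/(0.941073) = 1.127007
f(1.127007) = -0.021601
r_3 = 1.127007 − (-0.021601)·(1.127007 − 1.170000) / (-0.021601 − 0.269731) = 1.127007 − (0.000929)/(-0.291332) = 1.130195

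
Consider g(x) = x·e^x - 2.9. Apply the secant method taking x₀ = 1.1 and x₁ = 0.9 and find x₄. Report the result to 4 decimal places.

g(1.1) = 0.404583, g(0.9) = -0.686357
x₂ = 0.900000 − (-0.686357)·(0.900000 − 1.100000) / (-0.686357 − 0.404583) = 0.900000 − (0.137271)/(-1.090940) = 1.025829
g(1.025829) = -0.038548
x₃ = 1.025829 − (-0.038548)·(1.025829 − 0.900000) / (-0.038548 − (-0.686357)) = 1.025829 − (-0.004850)/(0.647809) = 1.033316
g(1.033316) = 0.004000
x₄ = 1.033316 − 0.004000·(1.033316 − 1.025829) / (0.004000 − (-0.038548)) = 1.033316 − (0.000030)/(0.042548) = 1.032612

1.0326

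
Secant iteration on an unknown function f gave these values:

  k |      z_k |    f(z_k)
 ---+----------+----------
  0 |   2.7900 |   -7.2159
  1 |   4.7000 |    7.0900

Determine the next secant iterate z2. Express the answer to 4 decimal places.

z2 = 4.7000 − 7.0900·(4.7000 − 2.7900) / (7.0900 − (-7.2159))
   = 4.7000 − (13.541900)/(14.305900) = 3.753405

3.7534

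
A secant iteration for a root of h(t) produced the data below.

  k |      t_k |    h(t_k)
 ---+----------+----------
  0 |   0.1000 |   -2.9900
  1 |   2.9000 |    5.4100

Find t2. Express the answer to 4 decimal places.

t2 = 2.9000 − 5.4100·(2.9000 − 0.1000) / (5.4100 − (-2.9900))
   = 2.9000 − (15.148000)/(8.400000) = 1.096667

1.0967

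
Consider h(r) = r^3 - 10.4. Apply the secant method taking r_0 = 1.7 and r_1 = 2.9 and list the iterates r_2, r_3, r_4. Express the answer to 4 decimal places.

2.0381, 2.1428, 2.1856

h(1.7) = -5.487000, h(2.9) = 13.989000
r_2 = 2.900000 − 13.989000·(2.900000 − 1.700000) / (13.989000 − (-5.487000)) = 2.900000 − (16.786800)/(19.476000) = 2.038078
h(2.038078) = -1.934314
r_3 = 2.038078 − (-1.934314)·(2.038078 − 2.900000) / (-1.934314 − 13.989000) = 2.038078 − (1.667228)/(-15.923314) = 2.142781
h(2.142781) = -0.561395
r_4 = 2.142781 − (-0.561395)·(2.142781 − 2.038078) / (-0.561395 − (-1.934314)) = 2.142781 − (-0.058780)/(1.372918) = 2.185595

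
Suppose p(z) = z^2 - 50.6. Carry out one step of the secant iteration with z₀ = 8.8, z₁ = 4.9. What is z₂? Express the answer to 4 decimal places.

p(8.8) = 26.840000, p(4.9) = -26.590000
z₂ = 4.900000 − (-26.590000)·(4.900000 − 8.800000) / (-26.590000 − 26.840000) = 4.900000 − (103.701000)/(-53.430000) = 6.840876

6.8409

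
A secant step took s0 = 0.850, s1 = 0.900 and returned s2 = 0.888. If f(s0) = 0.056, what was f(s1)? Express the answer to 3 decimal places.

The secant line through (0.850, 0.056) and (0.900, f(s1)) crosses zero at s2 = 0.888.
So (0.850, 0.056), (0.900, f(s1)), (0.888, 0) are collinear:
f(s1) = 0.056 · (0.900 − 0.888) / (0.850 − 0.888) = 0.056 · (0.01200)/(-0.03800) = -0.01768

-0.018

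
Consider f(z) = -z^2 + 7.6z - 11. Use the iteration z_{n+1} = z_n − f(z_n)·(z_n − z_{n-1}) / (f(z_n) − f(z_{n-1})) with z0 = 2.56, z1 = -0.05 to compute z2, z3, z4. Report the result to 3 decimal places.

2.186, 2.033, 1.939

f(2.56) = 1.90240, f(-0.05) = -11.38250
z2 = -0.05000 − (-11.38250)·(-0.05000 − 2.56000) / (-11.38250 − 1.90240) = -0.05000 − (29.70832)/(-13.28490) = 2.18625
f(2.18625) = 0.83580
z3 = 2.18625 − 0.83580·(2.18625 − (-0.05000)) / (0.83580 − (-11.38250)) = 2.18625 − (1.86906)/(12.21830) = 2.03328
f(2.03328) = 0.31868
z4 = 2.03328 − 0.31868·(2.03328 − 2.18625) / (0.31868 − 0.83580) = 2.03328 − (-0.04875)/(-0.51712) = 1.93900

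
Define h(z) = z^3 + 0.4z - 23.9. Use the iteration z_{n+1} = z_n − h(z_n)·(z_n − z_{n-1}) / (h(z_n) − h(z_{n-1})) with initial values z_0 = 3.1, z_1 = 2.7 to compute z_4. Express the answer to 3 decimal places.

2.834

h(3.1) = 7.13100, h(2.7) = -3.13700
z_2 = 2.70000 − (-3.13700)·(2.70000 − 3.10000) / (-3.13700 − 7.13100) = 2.70000 − (1.25480)/(-10.26800) = 2.82220
h(2.82220) = -0.29271
z_3 = 2.82220 − (-0.29271)·(2.82220 − 2.70000) / (-0.29271 − (-3.13700)) = 2.82220 − (-0.03577)/(2.84429) = 2.83478
h(2.83478) = 0.01417
z_4 = 2.83478 − 0.01417·(2.83478 − 2.82220) / (0.01417 − (-0.29271)) = 2.83478 − (0.00018)/(0.30687) = 2.83420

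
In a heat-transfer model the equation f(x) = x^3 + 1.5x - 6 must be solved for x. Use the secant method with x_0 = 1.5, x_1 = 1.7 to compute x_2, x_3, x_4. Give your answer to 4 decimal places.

f(1.5) = -0.375000, f(1.7) = 1.463000
x_2 = 1.700000 − 1.463000·(1.700000 − 1.500000) / (1.463000 − (-0.375000)) = 1.700000 − (0.292600)/(1.838000) = 1.540805
f(1.540805) = -0.030796
x_3 = 1.540805 − (-0.030796)·(1.540805 − 1.700000) / (-0.030796 − 1.463000) = 1.540805 − (0.004903)/(-1.493796) = 1.544087
f(1.544087) = -0.002448
x_4 = 1.544087 − (-0.002448)·(1.544087 − 1.540805) / (-0.002448 − (-0.030796)) = 1.544087 − (-0.000008)/(0.028348) = 1.544371

1.5408, 1.5441, 1.5444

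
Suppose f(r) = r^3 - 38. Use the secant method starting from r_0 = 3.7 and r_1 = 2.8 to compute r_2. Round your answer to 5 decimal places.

f(3.7) = 12.6530000, f(2.8) = -16.0480000
r_2 = 2.8000000 − (-16.0480000)·(2.8000000 − 3.7000000) / (-16.0480000 − 12.6530000) = 2.8000000 − (14.4432000)/(-28.7010000) = 3.3032299

3.30323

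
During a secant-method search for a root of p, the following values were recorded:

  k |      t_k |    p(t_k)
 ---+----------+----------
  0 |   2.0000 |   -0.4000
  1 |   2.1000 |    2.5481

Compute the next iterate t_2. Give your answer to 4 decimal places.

t_2 = 2.1000 − 2.5481·(2.1000 − 2.0000) / (2.5481 − (-0.4000))
   = 2.1000 − (0.254810)/(2.948100) = 2.013568

2.0136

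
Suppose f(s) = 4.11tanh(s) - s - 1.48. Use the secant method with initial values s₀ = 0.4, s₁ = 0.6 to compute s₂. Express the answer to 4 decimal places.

f(0.4) = -0.318410, f(0.6) = 0.127274
s₂ = 0.600000 − 0.127274·(0.600000 − 0.400000) / (0.127274 − (-0.318410)) = 0.600000 − (0.025455)/(0.445683) = 0.542886

0.5429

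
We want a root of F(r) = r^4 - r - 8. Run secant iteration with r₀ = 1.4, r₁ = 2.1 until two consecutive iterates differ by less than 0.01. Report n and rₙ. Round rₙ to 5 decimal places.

F(1.4) = -5.5584000, F(2.1) = 9.3481000
r₂ = 2.1000000 − 9.3481000·(0.7000000)/(14.9065000) = 1.6610190;  |Δ| = 0.4389810
F(1.6610190) = -2.0490253
r₃ = 1.6610190 − (-2.0490253)·(-0.4389810)/(-11.3971253) = 1.7399410;  |Δ| = 0.0789219
F(1.7399410) = -0.5748234
r₄ = 1.7399410 − (-0.5748234)·(0.0789219)/(1.4742019) = 1.7707143;  |Δ| = 0.0307734
F(1.7707143) = 0.0602022
r₅ = 1.7707143 − 0.0602022·(0.0307734)/(0.6350256) = 1.7677969;  |Δ| = 0.0029174
|r₅ − r₄| = 0.0029174 < 0.01

n = 5, rₙ = 1.76780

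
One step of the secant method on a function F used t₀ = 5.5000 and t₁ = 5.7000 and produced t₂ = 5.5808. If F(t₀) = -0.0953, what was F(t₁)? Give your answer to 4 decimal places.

0.1406

The secant line through (5.5000, -0.0953) and (5.7000, F(t₁)) crosses zero at t₂ = 5.5808.
So (5.5000, -0.0953), (5.7000, F(t₁)), (5.5808, 0) are collinear:
F(t₁) = -0.0953 · (5.7000 − 5.5808) / (5.5000 − 5.5808) = -0.0953 · (0.119200)/(-0.080800) = 0.140591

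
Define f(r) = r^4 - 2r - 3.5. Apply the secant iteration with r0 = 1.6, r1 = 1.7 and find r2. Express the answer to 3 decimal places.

f(1.6) = -0.14640, f(1.7) = 1.45210
r2 = 1.70000 − 1.45210·(1.70000 − 1.60000) / (1.45210 − (-0.14640)) = 1.70000 − (0.14521)/(1.59850) = 1.60916

1.609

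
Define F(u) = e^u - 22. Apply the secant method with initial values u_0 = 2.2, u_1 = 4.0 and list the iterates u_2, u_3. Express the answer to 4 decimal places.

F(2.2) = -12.974987, F(4.0) = 32.598150
u_2 = 4.000000 − 32.598150·(4.000000 − 2.200000) / (32.598150 − (-12.974987)) = 4.000000 − (58.676670)/(45.573137) = 2.712472
F(2.712472) = -6.933520
u_3 = 2.712472 − (-6.933520)·(2.712472 − 4.000000) / (-6.933520 − 32.598150) = 2.712472 − (8.927098)/(-39.531670) = 2.938294

2.7125, 2.9383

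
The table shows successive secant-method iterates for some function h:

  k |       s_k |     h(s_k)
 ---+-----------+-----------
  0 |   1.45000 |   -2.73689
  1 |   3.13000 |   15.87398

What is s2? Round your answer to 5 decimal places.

s2 = 3.13000 − 15.87398·(3.13000 − 1.45000) / (15.87398 − (-2.73689))
   = 3.13000 − (26.6682864)/(18.6108700) = 1.6970586

1.69706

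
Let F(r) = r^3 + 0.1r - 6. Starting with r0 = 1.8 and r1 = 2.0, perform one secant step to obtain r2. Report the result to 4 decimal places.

F(1.8) = 0.012000, F(2.0) = 2.200000
r2 = 2.000000 − 2.200000·(2.000000 − 1.800000) / (2.200000 − 0.012000) = 2.000000 − (0.440000)/(2.188000) = 1.798903

1.7989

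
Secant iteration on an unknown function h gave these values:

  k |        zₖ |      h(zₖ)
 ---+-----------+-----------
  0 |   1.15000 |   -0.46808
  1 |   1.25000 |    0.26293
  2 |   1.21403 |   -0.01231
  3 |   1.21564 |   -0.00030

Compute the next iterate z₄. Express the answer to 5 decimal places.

z₄ = 1.21564 − (-0.00030)·(1.21564 − 1.21403) / (-0.00030 − (-0.01231))
   = 1.21564 − (-0.0000005)/(0.0120100) = 1.2156802

1.21568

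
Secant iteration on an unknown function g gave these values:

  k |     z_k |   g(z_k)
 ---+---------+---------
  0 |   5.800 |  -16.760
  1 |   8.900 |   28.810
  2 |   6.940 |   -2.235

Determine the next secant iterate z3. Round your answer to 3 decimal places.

7.081

z3 = 6.940 − (-2.235)·(6.940 − 8.900) / (-2.235 − 28.810)
   = 6.940 − (4.38060)/(-31.04500) = 7.08110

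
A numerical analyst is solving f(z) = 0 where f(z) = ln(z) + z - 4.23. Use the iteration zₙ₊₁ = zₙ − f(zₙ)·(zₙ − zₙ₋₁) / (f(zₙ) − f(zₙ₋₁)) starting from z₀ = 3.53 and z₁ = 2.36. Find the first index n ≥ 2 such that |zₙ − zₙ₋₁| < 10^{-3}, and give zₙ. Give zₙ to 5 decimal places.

n = 4, zₙ = 3.09894

f(3.53) = 0.5612979, f(2.36) = -1.0113384
z₂ = 2.3600000 − (-1.0113384)·(-1.1700000)/(-1.5726363) = 3.1124092;  |Δ| = 0.7524092
f(3.1124092) = 0.0178062
z₃ = 3.1124092 − 0.0178062·(0.7524092)/(1.0291446) = 3.0993910;  |Δ| = 0.0130182
f(3.0993910) = 0.0005966
z₄ = 3.0993910 − 0.0005966·(-0.0130182)/(-0.0172096) = 3.0989397;  |Δ| = 0.0004513
|z₄ − z₃| = 0.0004513 < 10^{-3}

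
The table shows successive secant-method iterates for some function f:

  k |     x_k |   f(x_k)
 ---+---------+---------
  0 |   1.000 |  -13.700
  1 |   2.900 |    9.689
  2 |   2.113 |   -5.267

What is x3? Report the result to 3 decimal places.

x3 = 2.113 − (-5.267)·(2.113 − 2.900) / (-5.267 − 9.689)
   = 2.113 − (4.14513)/(-14.95600) = 2.39015

2.390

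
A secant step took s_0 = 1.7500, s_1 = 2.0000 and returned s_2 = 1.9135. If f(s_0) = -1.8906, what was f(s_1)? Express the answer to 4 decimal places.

1.0002

The secant line through (1.7500, -1.8906) and (2.0000, f(s_1)) crosses zero at s_2 = 1.9135.
So (1.7500, -1.8906), (2.0000, f(s_1)), (1.9135, 0) are collinear:
f(s_1) = -1.8906 · (2.0000 − 1.9135) / (1.7500 − 1.9135) = -1.8906 · (0.086500)/(-0.163500) = 1.000226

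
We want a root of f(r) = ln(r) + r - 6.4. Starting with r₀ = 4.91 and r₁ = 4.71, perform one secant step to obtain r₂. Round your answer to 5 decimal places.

f(4.91) = 0.1012739, f(4.71) = -0.1403121
r₂ = 4.7100000 − (-0.1403121)·(4.7100000 − 4.9100000) / (-0.1403121 − 0.1012739) = 4.7100000 − (0.0280624)/(-0.2415860) = 4.8261591

4.82616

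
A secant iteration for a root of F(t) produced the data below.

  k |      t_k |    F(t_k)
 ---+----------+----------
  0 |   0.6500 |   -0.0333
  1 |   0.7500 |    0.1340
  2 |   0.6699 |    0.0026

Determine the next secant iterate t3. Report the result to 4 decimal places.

0.6683

t3 = 0.6699 − 0.0026·(0.6699 − 0.7500) / (0.0026 − 0.1340)
   = 0.6699 − (-0.000208)/(-0.131400) = 0.668315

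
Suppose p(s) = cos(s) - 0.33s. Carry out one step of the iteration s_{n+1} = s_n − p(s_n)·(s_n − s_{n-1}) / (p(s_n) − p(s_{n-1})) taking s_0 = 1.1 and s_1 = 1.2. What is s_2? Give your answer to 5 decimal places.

1.17292

p(1.1) = 0.0905961, p(1.2) = -0.0336422
s_2 = 1.2000000 − (-0.0336422)·(1.2000000 − 1.1000000) / (-0.0336422 − 0.0905961) = 1.2000000 − (-0.0033642)/(-0.1242384) = 1.1729212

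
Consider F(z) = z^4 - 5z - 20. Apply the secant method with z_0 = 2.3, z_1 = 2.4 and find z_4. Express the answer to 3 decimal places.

F(2.3) = -3.51590, F(2.4) = 1.17760
z_2 = 2.40000 − 1.17760·(2.40000 − 2.30000) / (1.17760 − (-3.51590)) = 2.40000 − (0.11776)/(4.69350) = 2.37491
F(2.37491) = -0.06272
z_3 = 2.37491 − (-0.06272)·(2.37491 − 2.40000) / (-0.06272 − 1.17760) = 2.37491 − (0.00157)/(-1.24032) = 2.37618
F(2.37618) = -0.00103
z_4 = 2.37618 − (-0.00103)·(2.37618 − 2.37491) / (-0.00103 − (-0.06272)) = 2.37618 − (0.00000)/(0.06169) = 2.37620

2.376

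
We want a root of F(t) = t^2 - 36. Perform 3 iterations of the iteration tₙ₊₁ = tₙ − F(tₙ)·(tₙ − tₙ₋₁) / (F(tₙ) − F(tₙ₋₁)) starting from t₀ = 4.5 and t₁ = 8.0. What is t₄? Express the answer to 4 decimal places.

6.0007

F(4.5) = -15.750000, F(8.0) = 28.000000
t₂ = 8.000000 − 28.000000·(8.000000 − 4.500000) / (28.000000 − (-15.750000)) = 8.000000 − (98.000000)/(43.750000) = 5.760000
F(5.760000) = -2.822400
t₃ = 5.760000 − (-2.822400)·(5.760000 − 8.000000) / (-2.822400 − 28.000000) = 5.760000 − (6.322176)/(-30.822400) = 5.965116
F(5.965116) = -0.417388
t₄ = 5.965116 − (-0.417388)·(5.965116 − 5.760000) / (-0.417388 − (-2.822400)) = 5.965116 − (-0.085613)/(2.405012) = 6.000714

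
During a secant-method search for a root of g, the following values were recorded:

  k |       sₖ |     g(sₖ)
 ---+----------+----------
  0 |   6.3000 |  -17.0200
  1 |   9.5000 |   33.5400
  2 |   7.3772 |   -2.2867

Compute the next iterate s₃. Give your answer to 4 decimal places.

7.5127

s₃ = 7.3772 − (-2.2867)·(7.3772 − 9.5000) / (-2.2867 − 33.5400)
   = 7.3772 − (4.854207)/(-35.826700) = 7.512691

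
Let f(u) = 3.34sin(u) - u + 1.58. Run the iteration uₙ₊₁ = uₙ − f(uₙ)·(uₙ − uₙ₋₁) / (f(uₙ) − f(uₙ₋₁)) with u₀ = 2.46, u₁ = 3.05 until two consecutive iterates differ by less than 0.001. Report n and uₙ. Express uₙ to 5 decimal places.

n = 4, uₙ = 2.77553

f(2.46) = 1.2243023, f(3.05) = -1.1645081
u₂ = 3.0500000 − (-1.1645081)·(0.5900000)/(-2.3888104) = 2.7623841;  |Δ| = 0.2876159
f(2.7623841) = 0.0540349
u₃ = 2.7623841 − 0.0540349·(-0.2876159)/(1.2185430) = 2.7751381;  |Δ| = 0.0127540
f(2.7751381) = 0.0016093
u₄ = 2.7751381 − 0.0016093·(0.0127540)/(-0.0524255) = 2.7755296;  |Δ| = 0.0003915
|u₄ − u₃| = 0.0003915 < 0.001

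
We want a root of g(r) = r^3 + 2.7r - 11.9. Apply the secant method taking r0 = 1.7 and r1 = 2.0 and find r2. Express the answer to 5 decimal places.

1.88453

g(1.7) = -2.3970000, g(2.0) = 1.5000000
r2 = 2.0000000 − 1.5000000·(2.0000000 − 1.7000000) / (1.5000000 − (-2.3970000)) = 2.0000000 − (0.4500000)/(3.8970000) = 1.8845266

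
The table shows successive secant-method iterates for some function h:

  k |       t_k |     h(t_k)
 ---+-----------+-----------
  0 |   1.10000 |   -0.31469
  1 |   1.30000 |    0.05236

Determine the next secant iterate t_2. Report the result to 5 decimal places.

t_2 = 1.30000 − 0.05236·(1.30000 − 1.10000) / (0.05236 − (-0.31469))
   = 1.30000 − (0.0104720)/(0.3670500) = 1.2714698

1.27147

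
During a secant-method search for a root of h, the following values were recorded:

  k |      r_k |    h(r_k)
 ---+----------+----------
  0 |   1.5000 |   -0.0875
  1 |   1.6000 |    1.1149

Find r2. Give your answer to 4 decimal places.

r2 = 1.6000 − 1.1149·(1.6000 − 1.5000) / (1.1149 − (-0.0875))
   = 1.6000 − (0.111490)/(1.202400) = 1.507277

1.5073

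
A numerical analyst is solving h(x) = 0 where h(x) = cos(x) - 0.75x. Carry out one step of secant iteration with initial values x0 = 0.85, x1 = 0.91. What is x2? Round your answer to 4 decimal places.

h(0.85) = 0.022483, h(0.91) = -0.068754
x2 = 0.910000 − (-0.068754)·(0.910000 − 0.850000) / (-0.068754 − 0.022483) = 0.910000 − (-0.004125)/(-0.091237) = 0.864785

0.8648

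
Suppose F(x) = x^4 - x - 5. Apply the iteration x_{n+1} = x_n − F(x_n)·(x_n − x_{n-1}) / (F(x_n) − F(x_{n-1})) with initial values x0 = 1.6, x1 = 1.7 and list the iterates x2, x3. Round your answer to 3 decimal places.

1.603, 1.603

F(1.6) = -0.04640, F(1.7) = 1.65210
x2 = 1.70000 − 1.65210·(1.70000 − 1.60000) / (1.65210 − (-0.04640)) = 1.70000 − (0.16521)/(1.69850) = 1.60273
F(1.60273) = -0.00426
x3 = 1.60273 − (-0.00426)·(1.60273 − 1.70000) / (-0.00426 − 1.65210) = 1.60273 − (0.00041)/(-1.65636) = 1.60298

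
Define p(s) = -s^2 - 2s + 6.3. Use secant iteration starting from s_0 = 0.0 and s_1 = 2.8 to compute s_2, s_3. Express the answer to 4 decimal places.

1.3125, 1.6319

p(0.0) = 6.300000, p(2.8) = -7.140000
s_2 = 2.800000 − (-7.140000)·(2.800000 − 0.000000) / (-7.140000 − 6.300000) = 2.800000 − (-19.992000)/(-13.440000) = 1.312500
p(1.312500) = 1.952344
s_3 = 1.312500 − 1.952344·(1.312500 − 2.800000) / (1.952344 − (-7.140000)) = 1.312500 − (-2.904111)/(9.092344) = 1.631902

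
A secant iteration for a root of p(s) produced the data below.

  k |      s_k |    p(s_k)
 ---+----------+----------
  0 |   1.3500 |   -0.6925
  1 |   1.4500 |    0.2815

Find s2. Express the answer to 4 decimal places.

1.4211

s2 = 1.4500 − 0.2815·(1.4500 − 1.3500) / (0.2815 − (-0.6925))
   = 1.4500 − (0.028150)/(0.974000) = 1.421099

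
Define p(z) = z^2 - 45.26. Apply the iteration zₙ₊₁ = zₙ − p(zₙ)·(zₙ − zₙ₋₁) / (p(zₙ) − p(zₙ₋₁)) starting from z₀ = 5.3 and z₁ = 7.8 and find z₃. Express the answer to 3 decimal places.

6.719

p(5.3) = -17.17000, p(7.8) = 15.58000
z₂ = 7.80000 − 15.58000·(7.80000 − 5.30000) / (15.58000 − (-17.17000)) = 7.80000 − (38.95000)/(32.75000) = 6.61069
p(6.61069) = -1.55882
z₃ = 6.61069 − (-1.55882)·(6.61069 − 7.80000) / (-1.55882 − 15.58000) = 6.61069 − (1.85392)/(-17.13882) = 6.71886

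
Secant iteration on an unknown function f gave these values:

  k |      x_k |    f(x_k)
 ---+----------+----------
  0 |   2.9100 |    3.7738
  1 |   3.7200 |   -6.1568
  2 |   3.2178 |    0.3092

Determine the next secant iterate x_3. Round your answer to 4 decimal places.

3.2418

x_3 = 3.2178 − 0.3092·(3.2178 − 3.7200) / (0.3092 − (-6.1568))
   = 3.2178 − (-0.155280)/(6.466000) = 3.241815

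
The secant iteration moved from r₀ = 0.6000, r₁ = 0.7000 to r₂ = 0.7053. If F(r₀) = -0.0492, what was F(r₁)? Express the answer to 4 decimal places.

The secant line through (0.6000, -0.0492) and (0.7000, F(r₁)) crosses zero at r₂ = 0.7053.
So (0.6000, -0.0492), (0.7000, F(r₁)), (0.7053, 0) are collinear:
F(r₁) = -0.0492 · (0.7000 − 0.7053) / (0.6000 − 0.7053) = -0.0492 · (-0.005300)/(-0.105300) = -0.002476

-0.0025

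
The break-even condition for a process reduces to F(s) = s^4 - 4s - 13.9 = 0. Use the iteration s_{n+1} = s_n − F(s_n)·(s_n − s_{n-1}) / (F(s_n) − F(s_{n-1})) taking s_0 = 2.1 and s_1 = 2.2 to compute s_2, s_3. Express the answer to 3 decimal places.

F(2.1) = -2.85190, F(2.2) = 0.72560
s_2 = 2.20000 − 0.72560·(2.20000 − 2.10000) / (0.72560 − (-2.85190)) = 2.20000 − (0.07256)/(3.57750) = 2.17972
F(2.17972) = -0.04526
s_3 = 2.17972 − (-0.04526)·(2.17972 − 2.20000) / (-0.04526 − 0.72560) = 2.17972 − (0.00092)/(-0.77086) = 2.18091

2.180, 2.181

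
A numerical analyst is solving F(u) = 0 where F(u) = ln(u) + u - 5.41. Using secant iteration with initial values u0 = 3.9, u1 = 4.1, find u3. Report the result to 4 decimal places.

F(3.9) = -0.149023, F(4.1) = 0.100987
u2 = 4.100000 − 0.100987·(4.100000 − 3.900000) / (0.100987 − (-0.149023)) = 4.100000 − (0.020197)/(0.250010) = 4.019214
F(4.019214) = 0.000300
u3 = 4.019214 − 0.000300·(4.019214 − 4.100000) / (0.000300 − 0.100987) = 4.019214 − (-0.000024)/(-0.100687) = 4.018973

4.0190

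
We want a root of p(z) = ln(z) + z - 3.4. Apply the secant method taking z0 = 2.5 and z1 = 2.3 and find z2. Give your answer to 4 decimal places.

p(2.5) = 0.016291, p(2.3) = -0.267091
z2 = 2.300000 − (-0.267091)·(2.300000 − 2.500000) / (-0.267091 − 0.016291) = 2.300000 − (0.053418)/(-0.283382) = 2.488503

2.4885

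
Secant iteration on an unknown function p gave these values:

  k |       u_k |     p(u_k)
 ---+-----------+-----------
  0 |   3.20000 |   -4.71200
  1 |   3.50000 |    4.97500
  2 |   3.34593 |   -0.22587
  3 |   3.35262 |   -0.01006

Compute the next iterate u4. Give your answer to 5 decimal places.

u4 = 3.35262 − (-0.01006)·(3.35262 − 3.34593) / (-0.01006 − (-0.22587))
   = 3.35262 − (-0.0000673)/(0.2158100) = 3.3529319

3.35293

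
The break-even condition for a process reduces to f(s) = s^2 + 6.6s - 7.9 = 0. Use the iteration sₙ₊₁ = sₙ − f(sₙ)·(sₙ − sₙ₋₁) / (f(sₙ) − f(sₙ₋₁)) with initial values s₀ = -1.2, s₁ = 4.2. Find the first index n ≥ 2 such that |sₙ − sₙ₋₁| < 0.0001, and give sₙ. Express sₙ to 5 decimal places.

n = 7, sₙ = 1.03474

f(-1.2) = -14.3800000, f(4.2) = 37.4600000
s₂ = 4.2000000 − 37.4600000·(5.4000000)/(51.8400000) = 0.2979167;  |Δ| = 3.9020833
f(0.2979167) = -5.8449957
s₃ = 0.2979167 − (-5.8449957)·(-3.9020833)/(-43.3049957) = 0.8245917;  |Δ| = 0.5266750
f(0.8245917) = -1.7777433
s₄ = 0.8245917 − (-1.7777433)·(0.5266750)/(4.0672524) = 1.0547945;  |Δ| = 0.2302028
f(1.0547945) = 0.1742354
s₅ = 1.0547945 − 0.1742354·(0.2302028)/(1.9519787) = 1.0342464;  |Δ| = 0.0205481
f(1.0342464) = -0.0043080
s₆ = 1.0342464 − (-0.0043080)·(-0.0205481)/(-0.1785434) = 1.0347422;  |Δ| = 0.0004958
f(1.0347422) = -0.0000099
s₇ = 1.0347422 − (-0.0000099)·(0.0004958)/(0.0042981) = 1.0347434;  |Δ| = 0.0000011
|s₇ − s₆| = 0.0000011 < 0.0001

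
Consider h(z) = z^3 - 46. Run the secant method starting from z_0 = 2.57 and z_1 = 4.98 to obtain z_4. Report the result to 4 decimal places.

h(2.57) = -29.025407, h(4.98) = 77.505992
z_2 = 4.980000 − 77.505992·(4.980000 − 2.570000) / (77.505992 − (-29.025407)) = 4.980000 − (186.789441)/(106.531399) = 3.226625
h(3.226625) = -12.407241
z_3 = 3.226625 − (-12.407241)·(3.226625 − 4.980000) / (-12.407241 − 77.505992) = 3.226625 − (21.754540)/(-89.913233) = 3.468576
h(3.468576) = -4.269500
z_4 = 3.468576 − (-4.269500)·(3.468576 − 3.226625) / (-4.269500 − (-12.407241)) = 3.468576 − (-1.033007)/(8.137741) = 3.595516

3.5955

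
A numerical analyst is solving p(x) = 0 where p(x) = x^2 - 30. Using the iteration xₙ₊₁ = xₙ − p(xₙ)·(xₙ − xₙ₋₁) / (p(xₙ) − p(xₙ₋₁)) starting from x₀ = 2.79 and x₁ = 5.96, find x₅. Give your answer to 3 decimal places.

5.477

p(2.79) = -22.21590, p(5.96) = 5.52160
x₂ = 5.96000 − 5.52160·(5.96000 − 2.79000) / (5.52160 − (-22.21590)) = 5.96000 − (17.50347)/(27.73750) = 5.32896
p(5.32896) = -1.60219
x₃ = 5.32896 − (-1.60219)·(5.32896 − 5.96000) / (-1.60219 − 5.52160) = 5.32896 − (1.01104)/(-7.12379) = 5.47088
p(5.47088) = -0.06942
x₄ = 5.47088 − (-0.06942)·(5.47088 − 5.32896) / (-0.06942 − (-1.60219)) = 5.47088 − (-0.00985)/(1.53277) = 5.47731
p(5.47731) = 0.00095
x₅ = 5.47731 − 0.00095·(5.47731 − 5.47088) / (0.00095 − (-0.06942)) = 5.47731 − (0.00001)/(0.07037) = 5.47723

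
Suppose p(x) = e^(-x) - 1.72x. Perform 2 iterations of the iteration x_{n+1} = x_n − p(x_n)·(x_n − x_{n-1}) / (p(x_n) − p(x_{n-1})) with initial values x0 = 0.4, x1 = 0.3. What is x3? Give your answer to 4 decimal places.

0.3926

p(0.4) = -0.017680, p(0.3) = 0.224818
x2 = 0.300000 − 0.224818·(0.300000 − 0.400000) / (0.224818 − (-0.017680)) = 0.300000 − (-0.022482)/(0.242498) = 0.392709
p(0.392709) = -0.000235
x3 = 0.392709 − (-0.000235)·(0.392709 − 0.300000) / (-0.000235 − 0.224818) = 0.392709 − (-0.000022)/(-0.225053) = 0.392612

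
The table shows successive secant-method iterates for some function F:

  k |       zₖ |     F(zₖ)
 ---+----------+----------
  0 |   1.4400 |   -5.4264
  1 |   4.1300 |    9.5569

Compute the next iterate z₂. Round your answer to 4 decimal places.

2.4142

z₂ = 4.1300 − 9.5569·(4.1300 − 1.4400) / (9.5569 − (-5.4264))
   = 4.1300 − (25.708061)/(14.983300) = 2.414219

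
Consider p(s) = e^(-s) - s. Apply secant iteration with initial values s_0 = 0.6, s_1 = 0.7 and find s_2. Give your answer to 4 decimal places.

p(0.6) = -0.051188, p(0.7) = -0.203415
s_2 = 0.700000 − (-0.203415)·(0.700000 − 0.600000) / (-0.203415 − (-0.051188)) = 0.700000 − (-0.020341)/(-0.152226) = 0.566374

0.5664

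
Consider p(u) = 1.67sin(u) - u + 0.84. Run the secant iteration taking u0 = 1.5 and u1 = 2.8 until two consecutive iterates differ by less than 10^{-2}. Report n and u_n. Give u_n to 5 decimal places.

p(1.5) = 1.0058166, p(2.8) = -1.4005698
u2 = 2.8000000 − (-1.4005698)·(1.3000000)/(-2.4063864) = 2.0433714;  |Δ| = 0.7566286
p(2.0433714) = 0.2835951
u3 = 2.0433714 − 0.2835951·(-0.7566286)/(1.6841649) = 2.1707795;  |Δ| = 0.1274080
p(2.1707795) = 0.0475469
u4 = 2.1707795 − 0.0475469·(0.1274080)/(-0.2360482) = 2.1964431;  |Δ| = 0.0256637
p(2.1964431) = -0.0027670
u5 = 2.1964431 − (-0.0027670)·(0.0256637)/(-0.0503139) = 2.1950318;  |Δ| = 0.0014114
|u5 − u4| = 0.0014114 < 10^{-2}

n = 5, u_n = 2.19503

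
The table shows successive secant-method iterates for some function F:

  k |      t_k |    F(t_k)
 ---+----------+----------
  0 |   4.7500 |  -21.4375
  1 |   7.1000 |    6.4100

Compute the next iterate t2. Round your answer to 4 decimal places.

6.5591

t2 = 7.1000 − 6.4100·(7.1000 − 4.7500) / (6.4100 − (-21.4375))
   = 7.1000 − (15.063500)/(27.847500) = 6.559072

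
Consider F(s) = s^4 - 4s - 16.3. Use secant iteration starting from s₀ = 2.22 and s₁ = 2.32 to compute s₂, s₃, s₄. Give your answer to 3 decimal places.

F(2.22) = -0.89087, F(2.32) = 3.39023
s₂ = 2.32000 − 3.39023·(2.32000 − 2.22000) / (3.39023 − (-0.89087)) = 2.32000 − (0.33902)/(4.28110) = 2.24081
F(2.24081) = -0.05052
s₃ = 2.24081 − (-0.05052)·(2.24081 − 2.32000) / (-0.05052 − 3.39023) = 2.24081 − (0.00400)/(-3.44075) = 2.24197
F(2.24197) = -0.00280
s₄ = 2.24197 − (-0.00280)·(2.24197 − 2.24081) / (-0.00280 − (-0.05052)) = 2.24197 − (0.00000)/(0.04772) = 2.24204

2.241, 2.242, 2.242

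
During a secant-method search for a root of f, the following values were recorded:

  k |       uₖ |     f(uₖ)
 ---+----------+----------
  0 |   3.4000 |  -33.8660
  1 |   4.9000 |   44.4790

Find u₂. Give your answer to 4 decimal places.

u₂ = 4.9000 − 44.4790·(4.9000 − 3.4000) / (44.4790 − (-33.8660))
   = 4.9000 − (66.718500)/(78.345000) = 4.048401

4.0484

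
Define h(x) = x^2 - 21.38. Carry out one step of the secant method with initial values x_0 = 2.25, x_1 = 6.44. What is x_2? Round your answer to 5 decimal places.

4.12773

h(2.25) = -16.3175000, h(6.44) = 20.0936000
x_2 = 6.4400000 − 20.0936000·(6.4400000 − 2.2500000) / (20.0936000 − (-16.3175000)) = 6.4400000 − (84.1921840)/(36.4111000) = 4.1277330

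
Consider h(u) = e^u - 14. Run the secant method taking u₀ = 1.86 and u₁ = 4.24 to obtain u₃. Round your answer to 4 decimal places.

2.3337

h(1.86) = -7.576263, h(4.24) = 55.407852
u₂ = 4.240000 − 55.407852·(4.240000 − 1.860000) / (55.407852 − (-7.576263)) = 4.240000 − (131.870687)/(62.984115) = 2.146287
h(2.146287) = -5.446962
u₃ = 2.146287 − (-5.446962)·(2.146287 − 4.240000) / (-5.446962 − 55.407852) = 2.146287 − (11.404377)/(-60.854814) = 2.333690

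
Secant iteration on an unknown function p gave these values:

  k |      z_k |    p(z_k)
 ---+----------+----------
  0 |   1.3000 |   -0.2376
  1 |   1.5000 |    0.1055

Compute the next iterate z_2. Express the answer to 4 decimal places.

1.4385

z_2 = 1.5000 − 0.1055·(1.5000 − 1.3000) / (0.1055 − (-0.2376))
   = 1.5000 − (0.021100)/(0.343100) = 1.438502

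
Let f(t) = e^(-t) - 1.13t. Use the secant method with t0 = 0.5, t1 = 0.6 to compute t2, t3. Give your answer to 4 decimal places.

f(0.5) = 0.041531, f(0.6) = -0.129188
t2 = 0.600000 − (-0.129188)·(0.600000 − 0.500000) / (-0.129188 − 0.041531) = 0.600000 − (-0.012919)/(-0.170719) = 0.524327
f(0.524327) = -0.000536
t3 = 0.524327 − (-0.000536)·(0.524327 − 0.600000) / (-0.000536 − (-0.129188)) = 0.524327 − (0.000041)/(0.128653) = 0.524012

0.5243, 0.5240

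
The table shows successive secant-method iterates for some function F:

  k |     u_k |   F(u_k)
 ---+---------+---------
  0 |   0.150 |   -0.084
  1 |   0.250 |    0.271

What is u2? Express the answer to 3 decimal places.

0.174

u2 = 0.250 − 0.271·(0.250 − 0.150) / (0.271 − (-0.084))
   = 0.250 − (0.02710)/(0.35500) = 0.17366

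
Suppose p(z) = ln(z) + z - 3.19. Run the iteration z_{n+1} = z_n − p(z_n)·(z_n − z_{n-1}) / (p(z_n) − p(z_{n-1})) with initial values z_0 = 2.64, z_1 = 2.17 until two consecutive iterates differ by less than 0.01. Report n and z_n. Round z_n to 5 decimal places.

p(2.64) = 0.4207789, p(2.17) = -0.2452728
z_2 = 2.1700000 − (-0.2452728)·(-0.4700000)/(-0.6660517) = 2.3430770;  |Δ| = 0.1730770
p(2.3430770) = 0.0045420
z_3 = 2.3430770 − 0.0045420·(0.1730770)/(0.2498148) = 2.3399302;  |Δ| = 0.0031468
|z_3 − z_2| = 0.0031468 < 0.01

n = 3, z_n = 2.33993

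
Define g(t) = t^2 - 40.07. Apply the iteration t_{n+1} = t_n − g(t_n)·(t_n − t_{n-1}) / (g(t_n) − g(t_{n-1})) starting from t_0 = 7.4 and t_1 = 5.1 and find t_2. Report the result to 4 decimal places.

g(7.4) = 14.690000, g(5.1) = -14.060000
t_2 = 5.100000 − (-14.060000)·(5.100000 − 7.400000) / (-14.060000 − 14.690000) = 5.100000 − (32.338000)/(-28.750000) = 6.224800

6.2248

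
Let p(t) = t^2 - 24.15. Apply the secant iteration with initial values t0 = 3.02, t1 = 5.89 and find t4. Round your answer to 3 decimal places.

4.915

p(3.02) = -15.02960, p(5.89) = 10.54210
t2 = 5.89000 − 10.54210·(5.89000 − 3.02000) / (10.54210 − (-15.02960)) = 5.89000 − (30.25583)/(25.57170) = 4.70682
p(4.70682) = -1.99581
t3 = 4.70682 − (-1.99581)·(4.70682 − 5.89000) / (-1.99581 − 10.54210) = 4.70682 − (2.36139)/(-12.53791) = 4.89516
p(4.89516) = -0.18737
t4 = 4.89516 − (-0.18737)·(4.89516 − 4.70682) / (-0.18737 − (-1.99581)) = 4.89516 − (-0.03529)/(1.80844) = 4.91468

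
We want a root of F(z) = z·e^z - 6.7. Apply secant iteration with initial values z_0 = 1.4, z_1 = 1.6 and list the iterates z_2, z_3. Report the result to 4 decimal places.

F(1.4) = -1.022720, F(1.6) = 1.224852
z_2 = 1.600000 − 1.224852·(1.600000 − 1.400000) / (1.224852 − (-1.022720)) = 1.600000 − (0.244970)/(2.247572) = 1.491007
F(1.491007) = -0.077598
z_3 = 1.491007 − (-0.077598)·(1.491007 − 1.600000) / (-0.077598 − 1.224852) = 1.491007 − (0.008458)/(-1.302450) = 1.497500

1.4910, 1.4975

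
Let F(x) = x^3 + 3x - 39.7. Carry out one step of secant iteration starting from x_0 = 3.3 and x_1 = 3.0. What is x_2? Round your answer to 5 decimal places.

3.11284

F(3.3) = 6.1370000, F(3.0) = -3.7000000
x_2 = 3.0000000 − (-3.7000000)·(3.0000000 − 3.3000000) / (-3.7000000 − 6.1370000) = 3.0000000 − (1.1100000)/(-9.8370000) = 3.1128393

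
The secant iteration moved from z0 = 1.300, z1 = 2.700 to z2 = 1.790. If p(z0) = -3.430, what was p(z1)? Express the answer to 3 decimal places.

The secant line through (1.300, -3.430) and (2.700, p(z1)) crosses zero at z2 = 1.790.
So (1.300, -3.430), (2.700, p(z1)), (1.790, 0) are collinear:
p(z1) = -3.430 · (2.700 − 1.790) / (1.300 − 1.790) = -3.430 · (0.91000)/(-0.49000) = 6.37000

6.370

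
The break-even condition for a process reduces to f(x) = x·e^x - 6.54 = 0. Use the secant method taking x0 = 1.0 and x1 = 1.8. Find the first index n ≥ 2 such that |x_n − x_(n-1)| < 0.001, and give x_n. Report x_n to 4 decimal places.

n = 6, x_n = 1.4835

f(1.0) = -3.821718, f(1.8) = 4.349365
x2 = 1.800000 − 4.349365·(0.800000)/(8.171084) = 1.374170;  |Δ| = 0.425830
f(1.374170) = -1.109561
x3 = 1.374170 − (-1.109561)·(-0.425830)/(-5.458927) = 1.460723;  |Δ| = 0.086553
f(1.460723) = -0.245640
x4 = 1.460723 − (-0.245640)·(0.086553)/(0.863921) = 1.485332;  |Δ| = 0.024610
f(1.485332) = 0.019871
x5 = 1.485332 − 0.019871·(0.024610)/(0.265511) = 1.483491;  |Δ| = 0.001842
f(1.483491) = -0.000319
x6 = 1.483491 − (-0.000319)·(-0.001842)/(-0.020190) = 1.483520;  |Δ| = 0.000029
|x6 − x5| = 0.000029 < 0.001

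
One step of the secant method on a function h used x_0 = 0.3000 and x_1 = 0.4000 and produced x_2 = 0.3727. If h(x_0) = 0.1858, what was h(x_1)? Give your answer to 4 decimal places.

-0.0698

The secant line through (0.3000, 0.1858) and (0.4000, h(x_1)) crosses zero at x_2 = 0.3727.
So (0.3000, 0.1858), (0.4000, h(x_1)), (0.3727, 0) are collinear:
h(x_1) = 0.1858 · (0.4000 − 0.3727) / (0.3000 − 0.3727) = 0.1858 · (0.027300)/(-0.072700) = -0.069771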